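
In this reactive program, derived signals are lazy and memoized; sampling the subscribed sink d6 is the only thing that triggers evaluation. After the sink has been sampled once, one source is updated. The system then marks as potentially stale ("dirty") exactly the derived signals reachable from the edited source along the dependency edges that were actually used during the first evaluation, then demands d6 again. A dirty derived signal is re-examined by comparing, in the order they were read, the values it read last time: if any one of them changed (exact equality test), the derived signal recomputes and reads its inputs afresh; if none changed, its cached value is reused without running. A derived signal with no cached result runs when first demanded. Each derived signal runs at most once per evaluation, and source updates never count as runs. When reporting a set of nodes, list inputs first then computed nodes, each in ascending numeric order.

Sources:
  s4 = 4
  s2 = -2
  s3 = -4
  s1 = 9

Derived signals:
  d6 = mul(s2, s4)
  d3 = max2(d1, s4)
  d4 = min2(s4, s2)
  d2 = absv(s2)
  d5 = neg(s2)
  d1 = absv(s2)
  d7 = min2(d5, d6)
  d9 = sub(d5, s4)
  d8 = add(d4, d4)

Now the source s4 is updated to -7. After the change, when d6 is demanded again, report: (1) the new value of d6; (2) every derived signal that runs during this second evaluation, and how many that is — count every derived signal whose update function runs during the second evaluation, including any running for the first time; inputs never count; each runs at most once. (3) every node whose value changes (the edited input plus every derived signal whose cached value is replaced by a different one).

Demanding d6 again yields 14.
1 derived signals run: d6.
The nodes whose values change: s4, d6.

First demand of the output computes:
  d6 = mul(-2, 4) = -8

After the edit, cleaning proceeds:
  d6: a read changed (s4 4->-7) — executes, giving 14.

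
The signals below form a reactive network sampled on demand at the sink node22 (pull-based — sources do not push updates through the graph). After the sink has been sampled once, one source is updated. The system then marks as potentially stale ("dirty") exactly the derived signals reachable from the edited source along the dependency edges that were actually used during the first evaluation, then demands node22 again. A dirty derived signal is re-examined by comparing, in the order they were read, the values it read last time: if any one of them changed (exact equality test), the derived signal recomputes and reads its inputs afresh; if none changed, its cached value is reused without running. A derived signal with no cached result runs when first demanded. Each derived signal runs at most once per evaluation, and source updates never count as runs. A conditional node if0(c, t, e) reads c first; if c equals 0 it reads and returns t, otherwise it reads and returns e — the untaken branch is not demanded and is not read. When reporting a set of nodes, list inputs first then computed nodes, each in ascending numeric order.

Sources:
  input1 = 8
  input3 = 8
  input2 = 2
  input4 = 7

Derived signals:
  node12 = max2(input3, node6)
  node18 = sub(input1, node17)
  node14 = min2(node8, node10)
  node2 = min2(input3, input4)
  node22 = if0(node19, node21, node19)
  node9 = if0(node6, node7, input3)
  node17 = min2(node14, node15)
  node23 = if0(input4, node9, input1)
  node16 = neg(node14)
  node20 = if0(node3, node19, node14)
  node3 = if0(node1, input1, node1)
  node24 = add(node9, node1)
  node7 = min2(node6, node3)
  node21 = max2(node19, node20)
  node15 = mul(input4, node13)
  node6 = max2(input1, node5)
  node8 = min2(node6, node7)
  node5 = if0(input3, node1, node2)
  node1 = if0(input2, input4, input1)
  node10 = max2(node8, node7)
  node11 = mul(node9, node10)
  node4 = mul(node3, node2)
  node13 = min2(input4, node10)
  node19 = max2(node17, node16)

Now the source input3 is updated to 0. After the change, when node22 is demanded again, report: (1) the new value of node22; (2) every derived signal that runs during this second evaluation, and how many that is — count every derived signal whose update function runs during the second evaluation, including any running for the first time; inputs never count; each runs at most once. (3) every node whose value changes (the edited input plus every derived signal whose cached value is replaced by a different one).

Initial pass — values computed on the first demand:
  node1 = if0(input2=2 -> else branch input1) = 8
  node2 = min2(8, 7) = 7
  node3 = if0(node1=8 -> else branch node1) = 8
  node5 = if0(input3=8 -> else branch node2) = 7
  node6 = max2(8, 7) = 8
  node7 = min2(8, 8) = 8
  node8 = min2(8, 8) = 8
  node10 = max2(8, 8) = 8
  node13 = min2(7, 8) = 7
  node14 = min2(8, 8) = 8
  node15 = mul(7, 7) = 49
  node16 = neg(8) = -8
  node17 = min2(8, 49) = 8
  node19 = max2(8, -8) = 8
  node22 = if0(node19=8 -> else branch node19) = 8

Second demand — change propagation:
  node2: dirty yet unreached — the second evaluation never asks for it.
  node5: re-runs because input3 8->0; new result 8.
  node6: re-runs because node5 7->8; new result 8 (unchanged).
  node7: re-examined; everything it read last time is the same (node6 unchanged, node3 unchanged) — cache 8 kept, no run.
  node8: re-examined; everything it read last time is the same (node6 unchanged, node7 unchanged) — cache 8 kept, no run.
  node10: re-examined; everything it read last time is the same (node8 unchanged, node7 unchanged) — cache 8 kept, no run.
  node13: re-examined; everything it read last time is the same (input4 unchanged, node10 unchanged) — cache 7 kept, no run.
  node14: re-examined; everything it read last time is the same (node8 unchanged, node10 unchanged) — cache 8 kept, no run.
  node15: re-examined; everything it read last time is the same (input4 unchanged, node13 unchanged) — cache 49 kept, no run.
  node16: re-examined; everything it read last time is the same (node14 unchanged) — cache -8 kept, no run.
  node17: re-examined; everything it read last time is the same (node14 unchanged, node15 unchanged) — cache 8 kept, no run.
  node19: re-examined; everything it read last time is the same (node17 unchanged, node16 unchanged) — cache 8 kept, no run.
  node22: re-examined; everything it read last time is the same (node19 unchanged, node19 unchanged) — cache 8 kept, no run.

The important point: the flipped condition redirects demand; node2 is left stale, never re-checked.

node22 now evaluates to 8.
Run set: node5, node6 (2 run).
Changed values: input3, node5.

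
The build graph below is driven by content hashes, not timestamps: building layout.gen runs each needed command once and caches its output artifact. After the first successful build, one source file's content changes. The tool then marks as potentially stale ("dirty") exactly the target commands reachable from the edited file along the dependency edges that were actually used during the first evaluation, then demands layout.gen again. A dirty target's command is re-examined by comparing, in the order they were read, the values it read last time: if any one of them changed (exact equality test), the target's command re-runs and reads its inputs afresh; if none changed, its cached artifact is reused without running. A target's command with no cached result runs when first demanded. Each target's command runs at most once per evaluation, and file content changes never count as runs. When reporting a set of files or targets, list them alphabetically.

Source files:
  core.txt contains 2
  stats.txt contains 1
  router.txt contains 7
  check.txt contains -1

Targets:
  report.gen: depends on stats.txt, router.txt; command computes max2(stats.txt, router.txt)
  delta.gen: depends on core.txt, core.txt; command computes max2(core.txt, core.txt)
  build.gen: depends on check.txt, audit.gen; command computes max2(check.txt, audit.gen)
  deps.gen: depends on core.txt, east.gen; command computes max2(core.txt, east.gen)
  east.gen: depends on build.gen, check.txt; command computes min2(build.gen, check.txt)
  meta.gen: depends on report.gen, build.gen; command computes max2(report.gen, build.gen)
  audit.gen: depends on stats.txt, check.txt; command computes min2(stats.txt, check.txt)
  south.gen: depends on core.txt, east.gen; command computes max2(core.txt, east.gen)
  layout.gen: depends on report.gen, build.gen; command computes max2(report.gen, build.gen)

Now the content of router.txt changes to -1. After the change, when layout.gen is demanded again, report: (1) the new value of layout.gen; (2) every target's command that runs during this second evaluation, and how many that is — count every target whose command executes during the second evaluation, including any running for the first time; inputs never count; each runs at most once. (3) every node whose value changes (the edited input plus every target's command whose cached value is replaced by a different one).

layout.gen now evaluates to 1.
Run set: layout.gen, report.gen (2 run).
Changed values: layout.gen, report.gen, router.txt.

Initial pass — values computed on the first demand:
  audit.gen = min2(1, -1) = -1
  build.gen = max2(-1, -1) = -1
  report.gen = max2(1, 7) = 7
  layout.gen = max2(7, -1) = 7

Second demand — change propagation:
  report.gen: re-runs because router.txt 7->-1; new result 1.
  layout.gen: re-runs because report.gen 7->1; new result 1.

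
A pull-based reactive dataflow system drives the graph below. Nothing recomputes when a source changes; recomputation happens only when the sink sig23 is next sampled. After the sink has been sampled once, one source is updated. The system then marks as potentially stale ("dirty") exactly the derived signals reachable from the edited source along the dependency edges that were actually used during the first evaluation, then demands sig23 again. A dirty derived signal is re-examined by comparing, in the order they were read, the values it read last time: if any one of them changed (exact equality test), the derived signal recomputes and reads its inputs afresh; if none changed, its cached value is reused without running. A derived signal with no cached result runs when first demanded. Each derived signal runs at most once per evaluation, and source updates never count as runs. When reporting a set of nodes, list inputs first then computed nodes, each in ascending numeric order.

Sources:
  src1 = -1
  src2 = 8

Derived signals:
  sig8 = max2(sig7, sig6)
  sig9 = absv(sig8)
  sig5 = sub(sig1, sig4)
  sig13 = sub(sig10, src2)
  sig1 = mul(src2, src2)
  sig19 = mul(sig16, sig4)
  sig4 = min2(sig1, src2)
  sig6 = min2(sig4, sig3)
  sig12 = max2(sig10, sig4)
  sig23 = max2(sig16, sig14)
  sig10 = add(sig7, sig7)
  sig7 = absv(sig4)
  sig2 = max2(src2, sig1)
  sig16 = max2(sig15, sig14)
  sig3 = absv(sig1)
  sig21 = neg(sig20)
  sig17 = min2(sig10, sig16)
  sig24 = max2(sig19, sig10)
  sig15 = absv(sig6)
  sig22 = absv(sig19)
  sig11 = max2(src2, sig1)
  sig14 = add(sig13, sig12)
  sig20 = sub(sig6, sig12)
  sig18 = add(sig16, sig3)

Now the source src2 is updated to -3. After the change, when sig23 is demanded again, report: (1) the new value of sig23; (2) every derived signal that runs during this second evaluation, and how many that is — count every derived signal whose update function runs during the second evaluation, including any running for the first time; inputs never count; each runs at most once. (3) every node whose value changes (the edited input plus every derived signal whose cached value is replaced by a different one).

First evaluation (everything demanded from the output):
  sig1 = mul(8, 8) = 64
  sig3 = absv(64) = 64
  sig4 = min2(64, 8) = 8
  sig6 = min2(8, 64) = 8
  sig7 = absv(8) = 8
  sig10 = add(8, 8) = 16
  sig12 = max2(16, 8) = 16
  sig13 = sub(16, 8) = 8
  sig14 = add(8, 16) = 24
  sig15 = absv(8) = 8
  sig16 = max2(8, 24) = 24
  sig23 = max2(24, 24) = 24

Propagation after the edit:
  sig1: runs — src2 8->-3; src2 8->-3; result 9.
  sig3: runs — sig1 64->9; result 9.
  sig4: runs — sig1 64->9; src2 8->-3; result -3.
  sig6: runs — sig4 8->-3; sig3 64->9; result -3.
  sig7: runs — sig4 8->-3; result 3.
  sig10: runs — sig7 8->3; sig7 8->3; result 6.
  sig12: runs — sig10 16->6; sig4 8->-3; result 6.
  sig13: runs — sig10 16->6; src2 8->-3; result 9.
  sig14: runs — sig13 8->9; sig12 16->6; result 15.
  sig15: runs — sig6 8->-3; result 3.
  sig16: runs — sig15 8->3; sig14 24->15; result 15.
  sig23: runs — sig16 24->15; sig14 24->15; result 15.

New value of sig23: 15.
Derived signals that run: sig1, sig3, sig4, sig6, sig7, sig10, sig12, sig13, sig14, sig15, sig16, sig23 — 12 in total.
Values that change: src2, sig1, sig3, sig4, sig6, sig7, sig10, sig12, sig13, sig14, sig15, sig16, sig23.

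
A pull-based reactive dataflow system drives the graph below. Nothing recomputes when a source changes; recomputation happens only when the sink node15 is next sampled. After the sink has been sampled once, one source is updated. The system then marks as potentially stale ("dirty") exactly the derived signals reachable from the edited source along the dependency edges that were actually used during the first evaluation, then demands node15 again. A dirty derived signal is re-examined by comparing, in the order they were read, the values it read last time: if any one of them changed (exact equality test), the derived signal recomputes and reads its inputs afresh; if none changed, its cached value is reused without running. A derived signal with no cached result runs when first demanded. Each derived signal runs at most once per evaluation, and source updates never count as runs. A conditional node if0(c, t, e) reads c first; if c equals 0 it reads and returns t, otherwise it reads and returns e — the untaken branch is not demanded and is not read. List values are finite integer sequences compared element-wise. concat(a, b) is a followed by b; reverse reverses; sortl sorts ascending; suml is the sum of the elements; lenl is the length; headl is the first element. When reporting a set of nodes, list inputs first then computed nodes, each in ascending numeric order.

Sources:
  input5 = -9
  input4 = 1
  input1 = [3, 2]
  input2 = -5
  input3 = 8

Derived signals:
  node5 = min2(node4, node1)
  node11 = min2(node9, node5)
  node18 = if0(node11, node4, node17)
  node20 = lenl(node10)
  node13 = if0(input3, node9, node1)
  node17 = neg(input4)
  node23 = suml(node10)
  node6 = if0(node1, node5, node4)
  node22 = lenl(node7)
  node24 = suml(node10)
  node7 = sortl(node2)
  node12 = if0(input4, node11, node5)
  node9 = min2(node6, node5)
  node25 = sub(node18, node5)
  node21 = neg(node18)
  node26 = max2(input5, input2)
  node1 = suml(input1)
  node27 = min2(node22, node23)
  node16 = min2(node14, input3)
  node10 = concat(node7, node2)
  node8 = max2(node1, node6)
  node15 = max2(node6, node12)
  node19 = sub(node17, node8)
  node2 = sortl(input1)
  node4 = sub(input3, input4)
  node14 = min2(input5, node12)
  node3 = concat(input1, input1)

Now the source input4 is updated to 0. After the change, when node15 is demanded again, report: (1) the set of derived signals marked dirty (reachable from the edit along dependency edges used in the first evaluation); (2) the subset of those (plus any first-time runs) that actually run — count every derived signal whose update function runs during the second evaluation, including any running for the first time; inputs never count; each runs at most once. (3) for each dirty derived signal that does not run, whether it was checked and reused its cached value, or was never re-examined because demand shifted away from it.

First evaluation (everything demanded from the output):
  node1 = suml([3, 2]) = 5
  node4 = sub(8, 1) = 7
  node5 = min2(7, 5) = 5
  node6 = if0(node1=5 -> else branch node4) = 7
  node12 = if0(input4=1 -> else branch node5) = 5
  node15 = max2(7, 5) = 7

Propagation after the edit:
  node4: runs — input4 1->0; result 8.
  node5: runs — node4 7->8; result 5 (same value as before).
  node6: runs — node4 7->8; result 8.
  node9: demanded for the first time — runs, produces 5.
  node11: demanded for the first time — runs, produces 5.
  node12: runs — input4 1->0; result 5 (same value as before).
  node15: runs — node6 7->8; result 8.

Key observation: a condition flipped, so demand reaches new nodes — node9, node11 run for the first time.

Marked dirty: node4, node5, node6, node12, node15.
Derived signals that run: node4, node5, node6, node9, node11, node12, node15 — 7 in total.
Every dirty derived signal ran.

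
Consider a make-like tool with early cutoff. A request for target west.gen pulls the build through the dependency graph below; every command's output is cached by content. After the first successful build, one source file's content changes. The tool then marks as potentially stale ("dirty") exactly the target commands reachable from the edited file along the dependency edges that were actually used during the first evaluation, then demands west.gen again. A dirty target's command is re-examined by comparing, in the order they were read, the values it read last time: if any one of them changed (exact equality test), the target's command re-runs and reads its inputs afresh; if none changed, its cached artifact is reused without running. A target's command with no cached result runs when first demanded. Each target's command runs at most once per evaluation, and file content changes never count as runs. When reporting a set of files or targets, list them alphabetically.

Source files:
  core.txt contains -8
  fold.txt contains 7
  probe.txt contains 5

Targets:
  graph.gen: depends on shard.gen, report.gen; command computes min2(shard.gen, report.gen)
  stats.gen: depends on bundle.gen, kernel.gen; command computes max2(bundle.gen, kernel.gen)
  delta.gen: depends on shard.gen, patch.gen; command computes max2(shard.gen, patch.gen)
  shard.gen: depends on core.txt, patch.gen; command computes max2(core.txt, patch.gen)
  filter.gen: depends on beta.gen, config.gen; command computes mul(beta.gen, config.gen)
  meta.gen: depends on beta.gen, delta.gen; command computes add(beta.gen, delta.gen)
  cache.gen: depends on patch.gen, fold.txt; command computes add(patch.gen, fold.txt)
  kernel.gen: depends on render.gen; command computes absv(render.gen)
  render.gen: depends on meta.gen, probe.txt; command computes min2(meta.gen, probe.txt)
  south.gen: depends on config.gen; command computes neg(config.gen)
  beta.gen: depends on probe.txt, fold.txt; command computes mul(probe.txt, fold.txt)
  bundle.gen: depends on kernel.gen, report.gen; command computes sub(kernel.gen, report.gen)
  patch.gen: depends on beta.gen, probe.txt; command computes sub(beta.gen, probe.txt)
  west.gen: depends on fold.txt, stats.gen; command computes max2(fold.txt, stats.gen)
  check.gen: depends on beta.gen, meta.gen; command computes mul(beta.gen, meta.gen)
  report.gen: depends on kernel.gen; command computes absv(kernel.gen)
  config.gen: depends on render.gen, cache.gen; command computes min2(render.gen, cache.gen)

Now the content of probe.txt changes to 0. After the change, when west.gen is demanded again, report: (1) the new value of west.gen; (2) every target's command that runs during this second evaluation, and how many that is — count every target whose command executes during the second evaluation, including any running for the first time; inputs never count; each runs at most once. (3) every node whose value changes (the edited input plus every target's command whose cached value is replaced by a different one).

Demanding west.gen again yields 7.
11 target commands run: beta.gen, bundle.gen, delta.gen, kernel.gen, meta.gen, patch.gen, render.gen, report.gen, shard.gen, stats.gen, west.gen.
The nodes whose values change: beta.gen, delta.gen, kernel.gen, meta.gen, patch.gen, probe.txt, render.gen, report.gen, shard.gen, stats.gen.

First demand of the output computes:
  beta.gen = mul(5, 7) = 35
  patch.gen = sub(35, 5) = 30
  shard.gen = max2(-8, 30) = 30
  delta.gen = max2(30, 30) = 30
  meta.gen = add(35, 30) = 65
  render.gen = min2(65, 5) = 5
  kernel.gen = absv(5) = 5
  report.gen = absv(5) = 5
  bundle.gen = sub(5, 5) = 0
  stats.gen = max2(0, 5) = 5
  west.gen = max2(7, 5) = 7

After the edit, cleaning proceeds:
  beta.gen: a read changed (probe.txt 5->0) — executes, giving 0.
  patch.gen: a read changed (beta.gen 35->0; probe.txt 5->0) — executes, giving 0.
  shard.gen: a read changed (patch.gen 30->0) — executes, giving 0.
  delta.gen: a read changed (shard.gen 30->0; patch.gen 30->0) — executes, giving 0.
  meta.gen: a read changed (beta.gen 35->0; delta.gen 30->0) — executes, giving 0.
  render.gen: a read changed (meta.gen 65->0; probe.txt 5->0) — executes, giving 0.
  kernel.gen: a read changed (render.gen 5->0) — executes, giving 0.
  report.gen: a read changed (kernel.gen 5->0) — executes, giving 0.
  bundle.gen: a read changed (kernel.gen 5->0; report.gen 5->0) — executes, giving 0 — identical to its old value.
  stats.gen: a read changed (kernel.gen 5->0) — executes, giving 0.
  west.gen: a read changed (stats.gen 5->0) — executes, giving 7 — identical to its old value.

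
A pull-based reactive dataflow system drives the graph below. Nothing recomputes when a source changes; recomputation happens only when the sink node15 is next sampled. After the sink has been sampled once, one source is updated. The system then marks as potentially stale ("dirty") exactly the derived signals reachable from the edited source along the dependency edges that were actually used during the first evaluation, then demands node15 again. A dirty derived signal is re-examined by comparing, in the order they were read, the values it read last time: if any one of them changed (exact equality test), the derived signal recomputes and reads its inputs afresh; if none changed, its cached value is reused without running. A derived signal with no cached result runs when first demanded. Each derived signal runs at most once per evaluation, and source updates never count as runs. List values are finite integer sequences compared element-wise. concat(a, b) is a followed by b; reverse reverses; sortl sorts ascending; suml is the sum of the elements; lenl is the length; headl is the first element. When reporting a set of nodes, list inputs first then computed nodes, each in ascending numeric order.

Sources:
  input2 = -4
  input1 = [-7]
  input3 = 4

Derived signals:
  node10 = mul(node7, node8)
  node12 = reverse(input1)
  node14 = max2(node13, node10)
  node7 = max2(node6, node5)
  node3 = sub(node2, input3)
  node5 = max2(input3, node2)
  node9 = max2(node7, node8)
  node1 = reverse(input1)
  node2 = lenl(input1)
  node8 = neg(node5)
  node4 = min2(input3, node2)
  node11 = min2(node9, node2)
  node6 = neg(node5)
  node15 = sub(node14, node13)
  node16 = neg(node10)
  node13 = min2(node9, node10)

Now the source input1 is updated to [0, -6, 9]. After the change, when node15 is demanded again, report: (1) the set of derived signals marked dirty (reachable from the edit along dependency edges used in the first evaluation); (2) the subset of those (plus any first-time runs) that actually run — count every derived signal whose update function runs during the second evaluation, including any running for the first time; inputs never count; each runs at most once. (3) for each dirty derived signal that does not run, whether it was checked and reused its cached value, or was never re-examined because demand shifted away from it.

Marked dirty: node2, node5, node6, node7, node8, node9, node10, node13, node14, node15.
Derived signals that run: node2, node5 — 2 in total.
Checked but reused from cache: node6, node7, node8, node9, node10, node13, node14, node15.
Key observation: the change is absorbed at node5 — it re-runs but produces the same value, and the output's value is unchanged.

First evaluation (everything demanded from the output):
  node2 = lenl([-7]) = 1
  node5 = max2(4, 1) = 4
  node6 = neg(4) = -4
  node7 = max2(-4, 4) = 4
  node8 = neg(4) = -4
  node9 = max2(4, -4) = 4
  node10 = mul(4, -4) = -16
  node13 = min2(4, -16) = -16
  node14 = max2(-16, -16) = -16
  node15 = sub(-16, -16) = 0

Propagation after the edit:
  node2: runs — input1 [-7]->[0, -6, 9]; result 3.
  node5: runs — node2 1->3; result 4 (same value as before).
  node6: checked — values it read are unchanged (node5 unchanged); reused cached -4 without running.
  node7: checked — values it read are unchanged (node6 unchanged, node5 unchanged); reused cached 4 without running.
  node8: checked — values it read are unchanged (node5 unchanged); reused cached -4 without running.
  node9: checked — values it read are unchanged (node7 unchanged, node8 unchanged); reused cached 4 without running.
  node10: checked — values it read are unchanged (node7 unchanged, node8 unchanged); reused cached -16 without running.
  node13: checked — values it read are unchanged (node9 unchanged, node10 unchanged); reused cached -16 without running.
  node14: checked — values it read are unchanged (node13 unchanged, node10 unchanged); reused cached -16 without running.
  node15: checked — values it read are unchanged (node14 unchanged, node13 unchanged); reused cached 0 without running.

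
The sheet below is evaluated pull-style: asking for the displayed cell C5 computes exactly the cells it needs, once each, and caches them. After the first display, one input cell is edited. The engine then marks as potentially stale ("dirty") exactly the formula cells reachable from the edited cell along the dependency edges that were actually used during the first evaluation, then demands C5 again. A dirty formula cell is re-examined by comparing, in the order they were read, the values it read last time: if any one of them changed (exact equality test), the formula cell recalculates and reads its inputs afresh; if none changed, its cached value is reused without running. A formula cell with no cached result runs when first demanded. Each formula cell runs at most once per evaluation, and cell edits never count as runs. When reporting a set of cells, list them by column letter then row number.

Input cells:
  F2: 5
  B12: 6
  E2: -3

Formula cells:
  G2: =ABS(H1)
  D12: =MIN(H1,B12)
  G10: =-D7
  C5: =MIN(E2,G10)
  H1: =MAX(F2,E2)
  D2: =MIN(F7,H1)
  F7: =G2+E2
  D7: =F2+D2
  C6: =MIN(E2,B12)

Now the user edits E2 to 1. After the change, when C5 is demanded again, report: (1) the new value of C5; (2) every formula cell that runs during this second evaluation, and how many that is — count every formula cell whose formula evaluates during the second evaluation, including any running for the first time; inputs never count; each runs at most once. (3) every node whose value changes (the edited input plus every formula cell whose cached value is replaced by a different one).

Demanding C5 again yields -10.
6 formula cells run: C5, D2, D7, F7, G10, H1.
The nodes whose values change: C5, D2, D7, E2, F7, G10.
Note where the cutoff bites: G2 is checked, finds nothing changed, and keeps its cache.

First demand of the output computes:
  H1 = MAX(5, -3) = 5
  G2 = ABS(5) = 5
  F7 = 5 + -3 = 2
  D2 = MIN(2, 5) = 2
  D7 = 5 + 2 = 7
  G10 = -(7) = -7
  C5 = MIN(-3, -7) = -7

After the edit, cleaning proceeds:
  H1: a read changed (E2 -3->1) — executes, giving 5 — identical to its old value.
  G2: dirty, but its reads are unchanged (H1 unchanged); cached 5 stands.
  F7: a read changed (E2 -3->1) — executes, giving 6.
  D2: a read changed (F7 2->6) — executes, giving 5.
  D7: a read changed (D2 2->5) — executes, giving 10.
  G10: a read changed (D7 7->10) — executes, giving -10.
  C5: a read changed (E2 -3->1; G10 -7->-10) — executes, giving -10.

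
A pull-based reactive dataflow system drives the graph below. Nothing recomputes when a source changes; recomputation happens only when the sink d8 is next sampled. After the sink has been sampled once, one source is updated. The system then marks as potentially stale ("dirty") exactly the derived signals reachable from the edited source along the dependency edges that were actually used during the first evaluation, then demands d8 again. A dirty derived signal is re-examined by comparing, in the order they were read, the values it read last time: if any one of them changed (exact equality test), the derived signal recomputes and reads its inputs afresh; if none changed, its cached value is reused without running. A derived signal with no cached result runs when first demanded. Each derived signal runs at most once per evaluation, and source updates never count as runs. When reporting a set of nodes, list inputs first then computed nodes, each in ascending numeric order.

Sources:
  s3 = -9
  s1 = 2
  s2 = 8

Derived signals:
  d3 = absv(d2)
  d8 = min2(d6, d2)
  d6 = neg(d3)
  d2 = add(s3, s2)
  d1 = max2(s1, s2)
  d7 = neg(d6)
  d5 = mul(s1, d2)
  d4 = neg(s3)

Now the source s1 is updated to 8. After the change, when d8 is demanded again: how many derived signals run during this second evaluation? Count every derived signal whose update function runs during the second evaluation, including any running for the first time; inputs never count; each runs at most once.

First evaluation (everything demanded from the output):
  d2 = add(-9, 8) = -1
  d3 = absv(-1) = 1
  d6 = neg(1) = -1
  d8 = min2(-1, -1) = -1

Propagation after the edit:
  s1 feeds no computation that the output demands — nothing is marked dirty and nothing runs.

Key observation: s1 is never demanded by the output, so the edit triggers no recomputation at all.

Derived signals that run: none — 0 in total.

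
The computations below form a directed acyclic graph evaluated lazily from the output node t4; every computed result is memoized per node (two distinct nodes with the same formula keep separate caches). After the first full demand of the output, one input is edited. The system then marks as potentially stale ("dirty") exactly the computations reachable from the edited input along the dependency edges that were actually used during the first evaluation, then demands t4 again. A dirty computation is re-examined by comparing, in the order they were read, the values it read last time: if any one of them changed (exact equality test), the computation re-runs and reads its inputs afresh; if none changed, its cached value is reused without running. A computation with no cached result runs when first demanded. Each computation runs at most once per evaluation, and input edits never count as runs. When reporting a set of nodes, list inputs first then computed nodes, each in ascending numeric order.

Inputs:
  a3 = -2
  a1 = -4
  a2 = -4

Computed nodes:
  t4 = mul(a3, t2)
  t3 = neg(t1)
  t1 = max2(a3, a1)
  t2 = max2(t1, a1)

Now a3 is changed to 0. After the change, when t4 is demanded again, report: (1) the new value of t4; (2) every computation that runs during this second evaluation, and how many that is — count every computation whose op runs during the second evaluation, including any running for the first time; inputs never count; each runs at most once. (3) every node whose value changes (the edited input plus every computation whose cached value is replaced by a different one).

Demanding t4 again yields 0.
3 computations run: t1, t2, t4.
The nodes whose values change: a3, t1, t2, t4.

First demand of the output computes:
  t1 = max2(-2, -4) = -2
  t2 = max2(-2, -4) = -2
  t4 = mul(-2, -2) = 4

After the edit, cleaning proceeds:
  t1: a read changed (a3 -2->0) — executes, giving 0.
  t2: a read changed (t1 -2->0) — executes, giving 0.
  t4: a read changed (a3 -2->0; t2 -2->0) — executes, giving 0.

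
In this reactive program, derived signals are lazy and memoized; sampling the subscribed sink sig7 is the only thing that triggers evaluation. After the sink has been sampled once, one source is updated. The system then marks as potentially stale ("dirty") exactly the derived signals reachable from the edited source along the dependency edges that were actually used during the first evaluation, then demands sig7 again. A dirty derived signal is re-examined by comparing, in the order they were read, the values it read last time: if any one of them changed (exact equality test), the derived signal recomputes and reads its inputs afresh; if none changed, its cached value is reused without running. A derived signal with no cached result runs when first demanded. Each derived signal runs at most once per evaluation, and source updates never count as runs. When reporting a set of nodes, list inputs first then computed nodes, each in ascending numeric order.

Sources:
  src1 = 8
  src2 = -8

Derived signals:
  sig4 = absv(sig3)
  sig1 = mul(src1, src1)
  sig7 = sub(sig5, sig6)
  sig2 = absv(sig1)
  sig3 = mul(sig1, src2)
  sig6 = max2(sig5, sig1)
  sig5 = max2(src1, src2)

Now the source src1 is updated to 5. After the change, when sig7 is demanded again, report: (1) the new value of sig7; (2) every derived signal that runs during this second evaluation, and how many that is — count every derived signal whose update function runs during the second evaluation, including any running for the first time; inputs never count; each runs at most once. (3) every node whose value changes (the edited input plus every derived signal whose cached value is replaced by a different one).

Demanding sig7 again yields -20.
4 derived signals run: sig1, sig5, sig6, sig7.
The nodes whose values change: src1, sig1, sig5, sig6, sig7.

First demand of the output computes:
  sig1 = mul(8, 8) = 64
  sig5 = max2(8, -8) = 8
  sig6 = max2(8, 64) = 64
  sig7 = sub(8, 64) = -56

After the edit, cleaning proceeds:
  sig1: a read changed (src1 8->5; src1 8->5) — executes, giving 25.
  sig5: a read changed (src1 8->5) — executes, giving 5.
  sig6: a read changed (sig5 8->5; sig1 64->25) — executes, giving 25.
  sig7: a read changed (sig5 8->5; sig6 64->25) — executes, giving -20.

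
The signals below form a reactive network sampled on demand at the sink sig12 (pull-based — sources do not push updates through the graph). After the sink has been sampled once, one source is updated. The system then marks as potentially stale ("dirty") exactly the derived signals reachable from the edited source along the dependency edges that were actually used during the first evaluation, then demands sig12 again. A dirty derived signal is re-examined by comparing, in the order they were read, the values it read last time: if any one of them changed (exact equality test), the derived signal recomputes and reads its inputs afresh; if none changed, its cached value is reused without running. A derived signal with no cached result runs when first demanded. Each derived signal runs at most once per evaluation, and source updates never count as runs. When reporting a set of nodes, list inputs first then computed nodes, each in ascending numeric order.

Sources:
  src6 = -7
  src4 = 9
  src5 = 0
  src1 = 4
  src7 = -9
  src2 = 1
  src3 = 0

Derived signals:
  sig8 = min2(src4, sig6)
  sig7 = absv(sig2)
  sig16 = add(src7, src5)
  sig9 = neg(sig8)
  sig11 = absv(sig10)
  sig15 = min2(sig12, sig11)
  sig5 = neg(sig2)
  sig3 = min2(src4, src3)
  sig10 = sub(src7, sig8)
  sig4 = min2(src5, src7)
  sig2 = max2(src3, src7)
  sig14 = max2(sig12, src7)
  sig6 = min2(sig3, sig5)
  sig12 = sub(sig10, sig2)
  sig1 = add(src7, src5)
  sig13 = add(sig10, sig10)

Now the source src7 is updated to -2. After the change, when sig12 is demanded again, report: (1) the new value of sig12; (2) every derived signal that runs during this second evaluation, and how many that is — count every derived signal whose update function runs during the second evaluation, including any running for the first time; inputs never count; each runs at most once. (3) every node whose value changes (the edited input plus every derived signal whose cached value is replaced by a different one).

Initial pass — values computed on the first demand:
  sig2 = max2(0, -9) = 0
  sig3 = min2(9, 0) = 0
  sig5 = neg(0) = 0
  sig6 = min2(0, 0) = 0
  sig8 = min2(9, 0) = 0
  sig10 = sub(-9, 0) = -9
  sig12 = sub(-9, 0) = -9

Second demand — change propagation:
  sig2: re-runs because src7 -9->-2; new result 0 (unchanged).
  sig5: re-examined; everything it read last time is the same (sig2 unchanged) — cache 0 kept, no run.
  sig6: re-examined; everything it read last time is the same (sig3 unchanged, sig5 unchanged) — cache 0 kept, no run.
  sig8: re-examined; everything it read last time is the same (src4 unchanged, sig6 unchanged) — cache 0 kept, no run.
  sig10: re-runs because src7 -9->-2; new result -2.
  sig12: re-runs because sig10 -9->-2; new result -2.

The important point: at sig5 every value read last time is unchanged, so the dirty flag clears without a run.

sig12 now evaluates to -2.
Run set: sig2, sig10, sig12 (3 run).
Changed values: src7, sig10, sig12.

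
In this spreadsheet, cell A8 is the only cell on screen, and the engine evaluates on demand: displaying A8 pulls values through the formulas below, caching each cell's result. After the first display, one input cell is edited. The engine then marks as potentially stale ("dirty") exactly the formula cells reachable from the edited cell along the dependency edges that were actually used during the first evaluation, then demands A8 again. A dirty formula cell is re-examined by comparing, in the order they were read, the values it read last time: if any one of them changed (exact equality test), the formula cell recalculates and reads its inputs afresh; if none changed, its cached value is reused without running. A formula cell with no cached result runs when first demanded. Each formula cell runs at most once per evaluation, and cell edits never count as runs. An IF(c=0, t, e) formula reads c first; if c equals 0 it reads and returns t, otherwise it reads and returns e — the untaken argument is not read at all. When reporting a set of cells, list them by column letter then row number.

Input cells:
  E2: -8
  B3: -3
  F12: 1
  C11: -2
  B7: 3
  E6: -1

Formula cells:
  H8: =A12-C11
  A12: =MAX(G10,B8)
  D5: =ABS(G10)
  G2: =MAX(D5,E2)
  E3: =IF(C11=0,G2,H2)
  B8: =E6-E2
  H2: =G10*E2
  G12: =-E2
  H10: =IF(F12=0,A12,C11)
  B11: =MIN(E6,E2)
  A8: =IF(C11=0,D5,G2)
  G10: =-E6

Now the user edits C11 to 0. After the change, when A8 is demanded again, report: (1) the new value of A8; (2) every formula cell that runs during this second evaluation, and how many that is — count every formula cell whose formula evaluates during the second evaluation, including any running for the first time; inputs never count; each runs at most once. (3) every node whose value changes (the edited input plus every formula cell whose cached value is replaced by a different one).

A8 now evaluates to 1.
Run set: A8 (1 run).
Changed values: C11.

Initial pass — values computed on the first demand:
  G10 = -(-1) = 1
  D5 = ABS(1) = 1
  G2 = MAX(1, -8) = 1
  A8 = IF(C11=0: C11=-2 -> else branch G2) = 1

Second demand — change propagation:
  A8: re-runs because C11 -2->0; new result 1 (unchanged).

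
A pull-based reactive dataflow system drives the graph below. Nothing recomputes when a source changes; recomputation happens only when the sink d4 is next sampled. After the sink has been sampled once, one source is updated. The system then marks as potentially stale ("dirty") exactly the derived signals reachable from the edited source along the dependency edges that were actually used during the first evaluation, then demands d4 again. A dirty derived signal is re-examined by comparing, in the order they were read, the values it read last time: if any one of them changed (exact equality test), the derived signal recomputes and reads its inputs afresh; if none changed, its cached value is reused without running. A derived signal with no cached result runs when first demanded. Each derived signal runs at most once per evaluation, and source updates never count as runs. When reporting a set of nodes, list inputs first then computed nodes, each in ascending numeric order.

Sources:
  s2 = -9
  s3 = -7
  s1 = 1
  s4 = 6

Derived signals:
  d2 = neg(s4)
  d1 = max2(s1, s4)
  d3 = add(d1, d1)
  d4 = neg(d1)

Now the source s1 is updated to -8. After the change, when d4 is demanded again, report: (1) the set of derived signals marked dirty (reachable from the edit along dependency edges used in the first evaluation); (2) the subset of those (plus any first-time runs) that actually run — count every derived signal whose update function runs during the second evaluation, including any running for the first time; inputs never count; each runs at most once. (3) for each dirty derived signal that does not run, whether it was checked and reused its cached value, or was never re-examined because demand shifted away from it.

Marked dirty: d1, d4.
Derived signals that run: d1 — 1 in total.
Checked but reused from cache: d4.
Key observation: the change is absorbed at d1 — it re-runs but produces the same value, and the output's value is unchanged.

First evaluation (everything demanded from the output):
  d1 = max2(1, 6) = 6
  d4 = neg(6) = -6

Propagation after the edit:
  d1: runs — s1 1->-8; result 6 (same value as before).
  d4: checked — values it read are unchanged (d1 unchanged); reused cached -6 without running.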